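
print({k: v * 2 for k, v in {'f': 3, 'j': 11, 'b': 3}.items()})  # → {'f': 6, 'j': 22, 'b': 6}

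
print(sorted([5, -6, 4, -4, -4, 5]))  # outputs [-6, -4, -4, 4, 5, 5]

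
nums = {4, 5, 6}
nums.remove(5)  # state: {4, 6}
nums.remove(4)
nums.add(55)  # {6, 55}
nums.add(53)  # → {6, 53, 55}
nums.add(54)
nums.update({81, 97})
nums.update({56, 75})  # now {6, 53, 54, 55, 56, 75, 81, 97}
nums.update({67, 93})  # {6, 53, 54, 55, 56, 67, 75, 81, 93, 97}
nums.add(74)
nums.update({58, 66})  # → {6, 53, 54, 55, 56, 58, 66, 67, 74, 75, 81, 93, 97}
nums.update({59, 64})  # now {6, 53, 54, 55, 56, 58, 59, 64, 66, 67, 74, 75, 81, 93, 97}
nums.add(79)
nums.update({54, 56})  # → {6, 53, 54, 55, 56, 58, 59, 64, 66, 67, 74, 75, 79, 81, 93, 97}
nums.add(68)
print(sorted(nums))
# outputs [6, 53, 54, 55, 56, 58, 59, 64, 66, 67, 68, 74, 75, 79, 81, 93, 97]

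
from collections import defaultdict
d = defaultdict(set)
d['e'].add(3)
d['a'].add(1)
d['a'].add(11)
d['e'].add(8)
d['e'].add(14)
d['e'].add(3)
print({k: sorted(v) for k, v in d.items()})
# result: {'e': [3, 8, 14], 'a': [1, 11]}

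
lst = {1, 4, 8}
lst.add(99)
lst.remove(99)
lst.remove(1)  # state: {4, 8}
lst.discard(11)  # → {4, 8}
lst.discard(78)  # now {4, 8}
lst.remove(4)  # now {8}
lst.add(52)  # {8, 52}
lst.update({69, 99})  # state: {8, 52, 69, 99}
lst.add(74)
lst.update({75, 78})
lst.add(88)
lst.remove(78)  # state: {8, 52, 69, 74, 75, 88, 99}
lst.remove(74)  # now {8, 52, 69, 75, 88, 99}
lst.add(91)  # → {8, 52, 69, 75, 88, 91, 99}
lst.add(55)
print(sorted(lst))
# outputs [8, 52, 55, 69, 75, 88, 91, 99]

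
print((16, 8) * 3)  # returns (16, 8, 16, 8, 16, 8)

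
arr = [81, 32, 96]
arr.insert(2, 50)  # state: [81, 32, 50, 96]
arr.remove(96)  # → [81, 32, 50]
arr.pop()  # 50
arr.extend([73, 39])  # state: [81, 32, 73, 39]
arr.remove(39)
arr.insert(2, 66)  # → [81, 32, 66, 73]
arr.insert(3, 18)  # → [81, 32, 66, 18, 73]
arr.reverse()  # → [73, 18, 66, 32, 81]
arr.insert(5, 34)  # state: [73, 18, 66, 32, 81, 34]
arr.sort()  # [18, 32, 34, 66, 73, 81]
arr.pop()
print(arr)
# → [18, 32, 34, 66, 73]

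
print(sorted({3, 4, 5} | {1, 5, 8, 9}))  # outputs [1, 3, 4, 5, 8, 9]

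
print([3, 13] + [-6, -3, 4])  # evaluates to [3, 13, -6, -3, 4]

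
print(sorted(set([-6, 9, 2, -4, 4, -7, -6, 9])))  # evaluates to [-7, -6, -4, 2, 4, 9]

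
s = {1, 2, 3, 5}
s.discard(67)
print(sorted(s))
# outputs [1, 2, 3, 5]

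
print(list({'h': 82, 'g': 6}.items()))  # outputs [('h', 82), ('g', 6)]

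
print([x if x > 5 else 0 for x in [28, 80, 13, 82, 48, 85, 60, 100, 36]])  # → [28, 80, 13, 82, 48, 85, 60, 100, 36]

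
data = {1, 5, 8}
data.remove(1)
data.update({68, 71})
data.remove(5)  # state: {8, 68, 71}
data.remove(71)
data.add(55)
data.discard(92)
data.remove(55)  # {8, 68}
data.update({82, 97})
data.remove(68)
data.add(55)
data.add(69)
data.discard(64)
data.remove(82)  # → {8, 55, 69, 97}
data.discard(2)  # {8, 55, 69, 97}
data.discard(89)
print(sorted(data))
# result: [8, 55, 69, 97]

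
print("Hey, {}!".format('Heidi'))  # Hey, Heidi!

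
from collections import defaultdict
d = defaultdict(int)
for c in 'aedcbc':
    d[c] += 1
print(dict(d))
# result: {'a': 1, 'e': 1, 'd': 1, 'c': 2, 'b': 1}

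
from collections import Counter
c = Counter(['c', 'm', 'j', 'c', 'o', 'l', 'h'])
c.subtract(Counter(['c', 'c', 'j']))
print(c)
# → Counter({'m': 1, 'o': 1, 'l': 1, 'h': 1, 'c': 0, 'j': 0})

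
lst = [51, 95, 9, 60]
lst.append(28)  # [51, 95, 9, 60, 28]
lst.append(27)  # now [51, 95, 9, 60, 28, 27]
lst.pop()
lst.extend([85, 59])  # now [51, 95, 9, 60, 28, 85, 59]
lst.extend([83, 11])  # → [51, 95, 9, 60, 28, 85, 59, 83, 11]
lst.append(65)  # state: [51, 95, 9, 60, 28, 85, 59, 83, 11, 65]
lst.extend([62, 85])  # [51, 95, 9, 60, 28, 85, 59, 83, 11, 65, 62, 85]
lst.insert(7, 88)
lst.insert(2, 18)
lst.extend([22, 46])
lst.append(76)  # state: [51, 95, 18, 9, 60, 28, 85, 59, 88, 83, 11, 65, 62, 85, 22, 46, 76]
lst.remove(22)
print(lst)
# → [51, 95, 18, 9, 60, 28, 85, 59, 88, 83, 11, 65, 62, 85, 46, 76]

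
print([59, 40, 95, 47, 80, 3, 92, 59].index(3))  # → 5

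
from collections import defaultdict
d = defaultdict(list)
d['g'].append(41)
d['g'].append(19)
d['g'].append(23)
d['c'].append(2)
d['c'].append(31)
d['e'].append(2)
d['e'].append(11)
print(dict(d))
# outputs {'g': [41, 19, 23], 'c': [2, 31], 'e': [2, 11]}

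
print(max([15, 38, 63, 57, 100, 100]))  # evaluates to 100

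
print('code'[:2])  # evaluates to co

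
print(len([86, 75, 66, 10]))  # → 4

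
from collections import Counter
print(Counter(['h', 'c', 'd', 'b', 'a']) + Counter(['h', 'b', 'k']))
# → Counter({'h': 2, 'b': 2, 'c': 1, 'd': 1, 'a': 1, 'k': 1})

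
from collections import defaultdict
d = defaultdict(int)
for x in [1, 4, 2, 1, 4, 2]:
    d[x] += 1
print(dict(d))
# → {1: 2, 4: 2, 2: 2}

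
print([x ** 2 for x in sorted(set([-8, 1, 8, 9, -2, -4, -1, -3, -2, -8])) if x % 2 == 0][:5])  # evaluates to [64, 16, 4, 64]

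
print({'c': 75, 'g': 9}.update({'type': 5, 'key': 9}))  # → None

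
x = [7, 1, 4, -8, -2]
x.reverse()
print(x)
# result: [-2, -8, 4, 1, 7]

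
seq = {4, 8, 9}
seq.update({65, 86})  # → {4, 8, 9, 65, 86}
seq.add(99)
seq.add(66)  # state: {4, 8, 9, 65, 66, 86, 99}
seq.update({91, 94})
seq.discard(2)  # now {4, 8, 9, 65, 66, 86, 91, 94, 99}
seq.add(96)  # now {4, 8, 9, 65, 66, 86, 91, 94, 96, 99}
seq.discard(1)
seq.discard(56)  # {4, 8, 9, 65, 66, 86, 91, 94, 96, 99}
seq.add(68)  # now {4, 8, 9, 65, 66, 68, 86, 91, 94, 96, 99}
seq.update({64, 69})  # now {4, 8, 9, 64, 65, 66, 68, 69, 86, 91, 94, 96, 99}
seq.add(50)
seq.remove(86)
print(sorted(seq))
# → [4, 8, 9, 50, 64, 65, 66, 68, 69, 91, 94, 96, 99]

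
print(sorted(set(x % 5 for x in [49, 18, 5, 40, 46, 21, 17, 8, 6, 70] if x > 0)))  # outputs [0, 1, 2, 3, 4]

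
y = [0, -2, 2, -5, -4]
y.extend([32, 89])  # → [0, -2, 2, -5, -4, 32, 89]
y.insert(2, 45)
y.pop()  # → 89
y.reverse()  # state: [32, -4, -5, 2, 45, -2, 0]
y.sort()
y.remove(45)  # [-5, -4, -2, 0, 2, 32]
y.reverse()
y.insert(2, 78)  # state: [32, 2, 78, 0, -2, -4, -5]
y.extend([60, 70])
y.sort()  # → [-5, -4, -2, 0, 2, 32, 60, 70, 78]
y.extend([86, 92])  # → [-5, -4, -2, 0, 2, 32, 60, 70, 78, 86, 92]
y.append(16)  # [-5, -4, -2, 0, 2, 32, 60, 70, 78, 86, 92, 16]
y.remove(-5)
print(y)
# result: [-4, -2, 0, 2, 32, 60, 70, 78, 86, 92, 16]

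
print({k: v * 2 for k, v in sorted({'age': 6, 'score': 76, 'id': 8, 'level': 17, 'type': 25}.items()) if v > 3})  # {'age': 12, 'id': 16, 'level': 34, 'score': 152, 'type': 50}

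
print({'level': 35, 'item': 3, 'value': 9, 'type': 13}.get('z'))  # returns None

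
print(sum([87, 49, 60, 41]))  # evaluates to 237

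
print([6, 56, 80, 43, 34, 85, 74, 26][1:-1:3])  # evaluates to [56, 34]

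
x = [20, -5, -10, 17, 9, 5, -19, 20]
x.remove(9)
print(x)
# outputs [20, -5, -10, 17, 5, -19, 20]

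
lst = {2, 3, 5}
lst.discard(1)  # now {2, 3, 5}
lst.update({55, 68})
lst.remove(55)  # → {2, 3, 5, 68}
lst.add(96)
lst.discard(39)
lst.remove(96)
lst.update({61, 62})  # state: {2, 3, 5, 61, 62, 68}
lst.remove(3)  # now {2, 5, 61, 62, 68}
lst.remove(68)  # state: {2, 5, 61, 62}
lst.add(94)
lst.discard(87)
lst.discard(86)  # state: {2, 5, 61, 62, 94}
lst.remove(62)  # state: {2, 5, 61, 94}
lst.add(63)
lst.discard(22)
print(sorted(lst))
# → [2, 5, 61, 63, 94]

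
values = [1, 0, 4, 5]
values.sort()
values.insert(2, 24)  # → [0, 1, 24, 4, 5]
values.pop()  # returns 5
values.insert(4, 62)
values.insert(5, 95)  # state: [0, 1, 24, 4, 62, 95]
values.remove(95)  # [0, 1, 24, 4, 62]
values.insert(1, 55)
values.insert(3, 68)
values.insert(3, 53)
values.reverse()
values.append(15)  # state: [62, 4, 24, 68, 53, 1, 55, 0, 15]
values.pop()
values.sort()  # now [0, 1, 4, 24, 53, 55, 62, 68]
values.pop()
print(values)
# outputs [0, 1, 4, 24, 53, 55, 62]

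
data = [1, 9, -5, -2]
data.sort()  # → [-5, -2, 1, 9]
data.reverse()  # [9, 1, -2, -5]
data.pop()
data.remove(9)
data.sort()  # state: [-2, 1]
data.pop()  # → 1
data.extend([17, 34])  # [-2, 17, 34]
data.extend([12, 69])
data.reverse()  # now [69, 12, 34, 17, -2]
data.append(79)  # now [69, 12, 34, 17, -2, 79]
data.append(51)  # [69, 12, 34, 17, -2, 79, 51]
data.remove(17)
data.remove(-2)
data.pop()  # 51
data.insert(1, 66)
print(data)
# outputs [69, 66, 12, 34, 79]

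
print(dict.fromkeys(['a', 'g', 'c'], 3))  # {'a': 3, 'g': 3, 'c': 3}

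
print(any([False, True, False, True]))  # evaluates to True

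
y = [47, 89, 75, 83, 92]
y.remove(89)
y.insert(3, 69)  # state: [47, 75, 83, 69, 92]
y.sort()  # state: [47, 69, 75, 83, 92]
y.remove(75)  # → [47, 69, 83, 92]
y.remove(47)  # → [69, 83, 92]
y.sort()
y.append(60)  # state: [69, 83, 92, 60]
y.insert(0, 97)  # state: [97, 69, 83, 92, 60]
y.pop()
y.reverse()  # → [92, 83, 69, 97]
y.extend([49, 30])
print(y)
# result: [92, 83, 69, 97, 49, 30]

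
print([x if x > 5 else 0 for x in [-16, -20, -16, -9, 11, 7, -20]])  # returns [0, 0, 0, 0, 11, 7, 0]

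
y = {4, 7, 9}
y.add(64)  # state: {4, 7, 9, 64}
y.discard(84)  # {4, 7, 9, 64}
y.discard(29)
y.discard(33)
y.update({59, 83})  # {4, 7, 9, 59, 64, 83}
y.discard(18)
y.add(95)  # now {4, 7, 9, 59, 64, 83, 95}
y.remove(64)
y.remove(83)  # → {4, 7, 9, 59, 95}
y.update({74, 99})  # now {4, 7, 9, 59, 74, 95, 99}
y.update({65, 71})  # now {4, 7, 9, 59, 65, 71, 74, 95, 99}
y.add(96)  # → {4, 7, 9, 59, 65, 71, 74, 95, 96, 99}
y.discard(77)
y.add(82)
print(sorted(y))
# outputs [4, 7, 9, 59, 65, 71, 74, 82, 95, 96, 99]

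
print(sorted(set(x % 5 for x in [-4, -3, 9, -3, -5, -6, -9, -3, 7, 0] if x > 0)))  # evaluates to [2, 4]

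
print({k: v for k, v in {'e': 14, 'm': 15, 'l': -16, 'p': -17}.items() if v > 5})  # {'e': 14, 'm': 15}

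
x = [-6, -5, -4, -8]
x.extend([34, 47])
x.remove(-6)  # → [-5, -4, -8, 34, 47]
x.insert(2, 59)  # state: [-5, -4, 59, -8, 34, 47]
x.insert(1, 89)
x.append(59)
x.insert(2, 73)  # [-5, 89, 73, -4, 59, -8, 34, 47, 59]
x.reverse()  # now [59, 47, 34, -8, 59, -4, 73, 89, -5]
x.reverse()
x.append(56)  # [-5, 89, 73, -4, 59, -8, 34, 47, 59, 56]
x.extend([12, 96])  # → [-5, 89, 73, -4, 59, -8, 34, 47, 59, 56, 12, 96]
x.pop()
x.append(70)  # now [-5, 89, 73, -4, 59, -8, 34, 47, 59, 56, 12, 70]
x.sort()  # [-8, -5, -4, 12, 34, 47, 56, 59, 59, 70, 73, 89]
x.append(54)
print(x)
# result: [-8, -5, -4, 12, 34, 47, 56, 59, 59, 70, 73, 89, 54]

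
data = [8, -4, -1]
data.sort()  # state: [-4, -1, 8]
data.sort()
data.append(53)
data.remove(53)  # [-4, -1, 8]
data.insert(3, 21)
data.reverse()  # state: [21, 8, -1, -4]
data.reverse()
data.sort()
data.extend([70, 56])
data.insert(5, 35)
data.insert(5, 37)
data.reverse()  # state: [56, 35, 37, 70, 21, 8, -1, -4]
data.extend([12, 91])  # [56, 35, 37, 70, 21, 8, -1, -4, 12, 91]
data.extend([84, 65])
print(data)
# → [56, 35, 37, 70, 21, 8, -1, -4, 12, 91, 84, 65]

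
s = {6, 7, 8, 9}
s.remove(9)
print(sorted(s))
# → [6, 7, 8]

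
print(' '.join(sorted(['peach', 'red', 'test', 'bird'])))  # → bird peach red test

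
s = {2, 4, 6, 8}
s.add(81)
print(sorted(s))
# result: [2, 4, 6, 8, 81]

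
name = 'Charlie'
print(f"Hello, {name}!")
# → Hello, Charlie!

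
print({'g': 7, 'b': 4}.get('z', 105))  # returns 105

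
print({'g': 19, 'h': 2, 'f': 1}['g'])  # 19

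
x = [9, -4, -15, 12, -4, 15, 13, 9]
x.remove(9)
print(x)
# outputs [-4, -15, 12, -4, 15, 13, 9]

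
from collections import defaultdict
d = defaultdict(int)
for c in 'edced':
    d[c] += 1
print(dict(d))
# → {'e': 2, 'd': 2, 'c': 1}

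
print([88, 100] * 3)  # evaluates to [88, 100, 88, 100, 88, 100]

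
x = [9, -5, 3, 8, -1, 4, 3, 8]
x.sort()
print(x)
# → [-5, -1, 3, 3, 4, 8, 8, 9]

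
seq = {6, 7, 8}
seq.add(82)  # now {6, 7, 8, 82}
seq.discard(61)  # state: {6, 7, 8, 82}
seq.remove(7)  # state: {6, 8, 82}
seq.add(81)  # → {6, 8, 81, 82}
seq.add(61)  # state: {6, 8, 61, 81, 82}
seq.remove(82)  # {6, 8, 61, 81}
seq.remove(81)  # {6, 8, 61}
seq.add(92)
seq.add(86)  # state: {6, 8, 61, 86, 92}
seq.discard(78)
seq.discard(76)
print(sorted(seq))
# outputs [6, 8, 61, 86, 92]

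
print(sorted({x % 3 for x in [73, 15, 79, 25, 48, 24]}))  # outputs [0, 1]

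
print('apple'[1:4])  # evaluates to ppl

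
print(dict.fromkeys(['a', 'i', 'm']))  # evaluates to {'a': None, 'i': None, 'm': None}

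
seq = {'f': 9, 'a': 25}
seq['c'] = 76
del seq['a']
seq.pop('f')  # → 9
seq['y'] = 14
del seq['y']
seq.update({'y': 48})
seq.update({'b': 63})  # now {'c': 76, 'y': 48, 'b': 63}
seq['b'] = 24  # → {'c': 76, 'y': 48, 'b': 24}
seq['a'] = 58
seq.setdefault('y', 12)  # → 48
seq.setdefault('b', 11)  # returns 24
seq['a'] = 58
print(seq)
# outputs {'c': 76, 'y': 48, 'b': 24, 'a': 58}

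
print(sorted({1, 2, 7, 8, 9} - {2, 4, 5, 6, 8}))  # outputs [1, 7, 9]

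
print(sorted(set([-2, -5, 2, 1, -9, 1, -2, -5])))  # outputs [-9, -5, -2, 1, 2]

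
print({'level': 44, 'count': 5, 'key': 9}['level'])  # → 44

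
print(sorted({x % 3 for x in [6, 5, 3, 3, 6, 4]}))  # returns [0, 1, 2]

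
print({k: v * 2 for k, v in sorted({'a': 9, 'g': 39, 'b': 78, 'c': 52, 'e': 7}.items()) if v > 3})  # {'a': 18, 'b': 156, 'c': 104, 'e': 14, 'g': 78}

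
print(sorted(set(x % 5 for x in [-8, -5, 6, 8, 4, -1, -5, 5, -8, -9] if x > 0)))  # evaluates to [0, 1, 3, 4]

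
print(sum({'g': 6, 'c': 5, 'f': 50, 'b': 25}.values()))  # 86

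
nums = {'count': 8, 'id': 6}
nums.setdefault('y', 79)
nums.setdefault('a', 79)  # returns 79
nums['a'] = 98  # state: {'count': 8, 'id': 6, 'y': 79, 'a': 98}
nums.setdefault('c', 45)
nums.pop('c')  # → 45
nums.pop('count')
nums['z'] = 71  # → {'id': 6, 'y': 79, 'a': 98, 'z': 71}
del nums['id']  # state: {'y': 79, 'a': 98, 'z': 71}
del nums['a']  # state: {'y': 79, 'z': 71}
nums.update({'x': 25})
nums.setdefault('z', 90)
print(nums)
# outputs {'y': 79, 'z': 71, 'x': 25}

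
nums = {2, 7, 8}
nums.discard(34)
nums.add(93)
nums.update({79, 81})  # {2, 7, 8, 79, 81, 93}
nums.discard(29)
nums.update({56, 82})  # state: {2, 7, 8, 56, 79, 81, 82, 93}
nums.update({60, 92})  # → {2, 7, 8, 56, 60, 79, 81, 82, 92, 93}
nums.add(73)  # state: {2, 7, 8, 56, 60, 73, 79, 81, 82, 92, 93}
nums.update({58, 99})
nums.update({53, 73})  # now {2, 7, 8, 53, 56, 58, 60, 73, 79, 81, 82, 92, 93, 99}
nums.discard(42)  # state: {2, 7, 8, 53, 56, 58, 60, 73, 79, 81, 82, 92, 93, 99}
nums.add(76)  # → {2, 7, 8, 53, 56, 58, 60, 73, 76, 79, 81, 82, 92, 93, 99}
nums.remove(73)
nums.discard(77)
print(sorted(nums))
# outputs [2, 7, 8, 53, 56, 58, 60, 76, 79, 81, 82, 92, 93, 99]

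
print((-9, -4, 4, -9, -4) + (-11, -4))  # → (-9, -4, 4, -9, -4, -11, -4)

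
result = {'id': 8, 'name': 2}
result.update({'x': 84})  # {'id': 8, 'name': 2, 'x': 84}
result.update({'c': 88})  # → {'id': 8, 'name': 2, 'x': 84, 'c': 88}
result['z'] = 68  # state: {'id': 8, 'name': 2, 'x': 84, 'c': 88, 'z': 68}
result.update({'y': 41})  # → {'id': 8, 'name': 2, 'x': 84, 'c': 88, 'z': 68, 'y': 41}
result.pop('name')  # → 2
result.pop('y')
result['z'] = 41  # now {'id': 8, 'x': 84, 'c': 88, 'z': 41}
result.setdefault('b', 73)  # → 73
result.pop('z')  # 41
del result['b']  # {'id': 8, 'x': 84, 'c': 88}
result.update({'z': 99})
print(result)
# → {'id': 8, 'x': 84, 'c': 88, 'z': 99}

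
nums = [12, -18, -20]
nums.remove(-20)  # [12, -18]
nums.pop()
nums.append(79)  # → [12, 79]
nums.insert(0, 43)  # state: [43, 12, 79]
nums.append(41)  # [43, 12, 79, 41]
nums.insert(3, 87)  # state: [43, 12, 79, 87, 41]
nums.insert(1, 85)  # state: [43, 85, 12, 79, 87, 41]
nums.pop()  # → 41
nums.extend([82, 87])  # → [43, 85, 12, 79, 87, 82, 87]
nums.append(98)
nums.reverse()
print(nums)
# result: [98, 87, 82, 87, 79, 12, 85, 43]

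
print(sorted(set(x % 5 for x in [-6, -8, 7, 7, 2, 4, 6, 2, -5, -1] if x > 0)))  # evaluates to [1, 2, 4]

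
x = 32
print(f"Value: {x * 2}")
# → Value: 64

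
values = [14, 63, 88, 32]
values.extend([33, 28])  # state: [14, 63, 88, 32, 33, 28]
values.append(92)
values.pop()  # 92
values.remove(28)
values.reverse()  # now [33, 32, 88, 63, 14]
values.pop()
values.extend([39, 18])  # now [33, 32, 88, 63, 39, 18]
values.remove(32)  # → [33, 88, 63, 39, 18]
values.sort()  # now [18, 33, 39, 63, 88]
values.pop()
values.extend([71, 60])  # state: [18, 33, 39, 63, 71, 60]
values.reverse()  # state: [60, 71, 63, 39, 33, 18]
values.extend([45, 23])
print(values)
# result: [60, 71, 63, 39, 33, 18, 45, 23]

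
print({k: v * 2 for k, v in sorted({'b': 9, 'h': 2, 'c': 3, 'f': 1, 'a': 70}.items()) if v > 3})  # {'a': 140, 'b': 18}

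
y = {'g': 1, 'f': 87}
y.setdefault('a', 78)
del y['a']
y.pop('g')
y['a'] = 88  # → {'f': 87, 'a': 88}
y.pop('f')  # 87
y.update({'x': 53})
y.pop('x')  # 53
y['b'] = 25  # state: {'a': 88, 'b': 25}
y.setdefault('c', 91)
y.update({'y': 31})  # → {'a': 88, 'b': 25, 'c': 91, 'y': 31}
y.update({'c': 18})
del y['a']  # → {'b': 25, 'c': 18, 'y': 31}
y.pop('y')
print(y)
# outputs {'b': 25, 'c': 18}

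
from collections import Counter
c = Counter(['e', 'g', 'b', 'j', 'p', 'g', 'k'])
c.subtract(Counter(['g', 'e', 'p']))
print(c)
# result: Counter({'g': 1, 'b': 1, 'j': 1, 'k': 1, 'e': 0, 'p': 0})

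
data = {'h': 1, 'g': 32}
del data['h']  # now {'g': 32}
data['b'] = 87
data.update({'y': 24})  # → {'g': 32, 'b': 87, 'y': 24}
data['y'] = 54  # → {'g': 32, 'b': 87, 'y': 54}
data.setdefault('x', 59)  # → 59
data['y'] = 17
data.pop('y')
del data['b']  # {'g': 32, 'x': 59}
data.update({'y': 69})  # {'g': 32, 'x': 59, 'y': 69}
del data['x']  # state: {'g': 32, 'y': 69}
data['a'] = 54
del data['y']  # {'g': 32, 'a': 54}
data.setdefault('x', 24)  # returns 24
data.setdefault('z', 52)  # 52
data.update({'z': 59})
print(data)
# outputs {'g': 32, 'a': 54, 'x': 24, 'z': 59}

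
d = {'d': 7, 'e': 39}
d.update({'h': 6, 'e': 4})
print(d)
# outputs {'d': 7, 'e': 4, 'h': 6}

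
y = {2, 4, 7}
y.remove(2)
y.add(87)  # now {4, 7, 87}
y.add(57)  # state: {4, 7, 57, 87}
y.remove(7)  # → {4, 57, 87}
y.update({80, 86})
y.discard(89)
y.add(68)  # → {4, 57, 68, 80, 86, 87}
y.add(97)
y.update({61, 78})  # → {4, 57, 61, 68, 78, 80, 86, 87, 97}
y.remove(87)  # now {4, 57, 61, 68, 78, 80, 86, 97}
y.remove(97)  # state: {4, 57, 61, 68, 78, 80, 86}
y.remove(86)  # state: {4, 57, 61, 68, 78, 80}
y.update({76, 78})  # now {4, 57, 61, 68, 76, 78, 80}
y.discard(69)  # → {4, 57, 61, 68, 76, 78, 80}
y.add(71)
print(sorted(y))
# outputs [4, 57, 61, 68, 71, 76, 78, 80]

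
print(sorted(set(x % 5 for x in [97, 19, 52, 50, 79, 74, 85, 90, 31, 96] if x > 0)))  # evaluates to [0, 1, 2, 4]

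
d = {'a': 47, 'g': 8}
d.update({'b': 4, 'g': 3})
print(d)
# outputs {'a': 47, 'g': 3, 'b': 4}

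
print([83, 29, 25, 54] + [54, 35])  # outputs [83, 29, 25, 54, 54, 35]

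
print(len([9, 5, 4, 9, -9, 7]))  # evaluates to 6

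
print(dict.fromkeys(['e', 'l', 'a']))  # {'e': None, 'l': None, 'a': None}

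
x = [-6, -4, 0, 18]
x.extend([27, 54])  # [-6, -4, 0, 18, 27, 54]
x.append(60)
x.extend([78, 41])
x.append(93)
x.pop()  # 93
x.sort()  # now [-6, -4, 0, 18, 27, 41, 54, 60, 78]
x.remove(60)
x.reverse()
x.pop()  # -6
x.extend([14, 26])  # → [78, 54, 41, 27, 18, 0, -4, 14, 26]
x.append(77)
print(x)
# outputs [78, 54, 41, 27, 18, 0, -4, 14, 26, 77]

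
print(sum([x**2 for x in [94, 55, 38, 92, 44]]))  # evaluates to 23705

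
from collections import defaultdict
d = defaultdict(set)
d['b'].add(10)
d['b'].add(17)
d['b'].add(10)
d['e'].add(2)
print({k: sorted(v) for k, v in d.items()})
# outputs {'b': [10, 17], 'e': [2]}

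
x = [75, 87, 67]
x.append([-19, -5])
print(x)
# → [75, 87, 67, [-19, -5]]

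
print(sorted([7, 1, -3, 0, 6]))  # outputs [-3, 0, 1, 6, 7]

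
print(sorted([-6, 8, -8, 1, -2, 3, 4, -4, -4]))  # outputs [-8, -6, -4, -4, -2, 1, 3, 4, 8]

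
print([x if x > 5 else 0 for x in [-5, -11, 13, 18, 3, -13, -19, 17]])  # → [0, 0, 13, 18, 0, 0, 0, 17]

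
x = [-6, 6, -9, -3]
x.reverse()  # [-3, -9, 6, -6]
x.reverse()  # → [-6, 6, -9, -3]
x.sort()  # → [-9, -6, -3, 6]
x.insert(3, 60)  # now [-9, -6, -3, 60, 6]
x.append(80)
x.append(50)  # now [-9, -6, -3, 60, 6, 80, 50]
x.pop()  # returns 50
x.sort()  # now [-9, -6, -3, 6, 60, 80]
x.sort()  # [-9, -6, -3, 6, 60, 80]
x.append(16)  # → [-9, -6, -3, 6, 60, 80, 16]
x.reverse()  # [16, 80, 60, 6, -3, -6, -9]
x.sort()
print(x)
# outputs [-9, -6, -3, 6, 16, 60, 80]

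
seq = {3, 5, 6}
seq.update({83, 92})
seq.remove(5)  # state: {3, 6, 83, 92}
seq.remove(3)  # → {6, 83, 92}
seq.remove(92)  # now {6, 83}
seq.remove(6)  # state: {83}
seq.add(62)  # {62, 83}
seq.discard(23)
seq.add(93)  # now {62, 83, 93}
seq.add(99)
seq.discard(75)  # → {62, 83, 93, 99}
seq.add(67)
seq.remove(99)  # {62, 67, 83, 93}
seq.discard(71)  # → {62, 67, 83, 93}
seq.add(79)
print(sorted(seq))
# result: [62, 67, 79, 83, 93]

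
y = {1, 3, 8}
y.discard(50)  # {1, 3, 8}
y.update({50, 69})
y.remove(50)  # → {1, 3, 8, 69}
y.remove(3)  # {1, 8, 69}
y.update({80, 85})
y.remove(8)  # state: {1, 69, 80, 85}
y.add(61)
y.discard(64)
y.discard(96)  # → {1, 61, 69, 80, 85}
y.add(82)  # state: {1, 61, 69, 80, 82, 85}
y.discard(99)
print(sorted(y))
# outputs [1, 61, 69, 80, 82, 85]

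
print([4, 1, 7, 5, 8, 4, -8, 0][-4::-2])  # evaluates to [8, 7, 4]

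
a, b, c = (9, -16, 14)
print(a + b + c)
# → 7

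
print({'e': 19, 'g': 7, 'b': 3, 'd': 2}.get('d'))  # 2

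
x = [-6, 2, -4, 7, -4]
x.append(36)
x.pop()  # 36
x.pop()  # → -4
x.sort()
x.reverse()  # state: [7, 2, -4, -6]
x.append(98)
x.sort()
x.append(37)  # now [-6, -4, 2, 7, 98, 37]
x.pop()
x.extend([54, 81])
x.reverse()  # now [81, 54, 98, 7, 2, -4, -6]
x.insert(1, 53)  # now [81, 53, 54, 98, 7, 2, -4, -6]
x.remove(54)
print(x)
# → [81, 53, 98, 7, 2, -4, -6]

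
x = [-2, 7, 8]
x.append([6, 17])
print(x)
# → [-2, 7, 8, [6, 17]]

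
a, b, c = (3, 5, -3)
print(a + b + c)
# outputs 5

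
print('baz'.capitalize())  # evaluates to Baz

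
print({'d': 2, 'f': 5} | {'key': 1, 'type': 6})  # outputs {'d': 2, 'f': 5, 'key': 1, 'type': 6}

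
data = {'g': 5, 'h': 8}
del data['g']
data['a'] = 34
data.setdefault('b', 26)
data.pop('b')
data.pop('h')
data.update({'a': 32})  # {'a': 32}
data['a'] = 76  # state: {'a': 76}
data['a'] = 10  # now {'a': 10}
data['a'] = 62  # {'a': 62}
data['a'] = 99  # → {'a': 99}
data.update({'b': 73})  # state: {'a': 99, 'b': 73}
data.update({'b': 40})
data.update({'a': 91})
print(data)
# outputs {'a': 91, 'b': 40}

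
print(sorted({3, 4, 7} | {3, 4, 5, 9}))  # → [3, 4, 5, 7, 9]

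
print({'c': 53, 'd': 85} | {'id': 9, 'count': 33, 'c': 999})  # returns {'c': 999, 'd': 85, 'id': 9, 'count': 33}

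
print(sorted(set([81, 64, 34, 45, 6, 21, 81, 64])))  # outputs [6, 21, 34, 45, 64, 81]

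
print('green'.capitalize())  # Green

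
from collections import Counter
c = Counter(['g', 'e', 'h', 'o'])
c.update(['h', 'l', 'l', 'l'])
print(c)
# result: Counter({'l': 3, 'h': 2, 'g': 1, 'e': 1, 'o': 1})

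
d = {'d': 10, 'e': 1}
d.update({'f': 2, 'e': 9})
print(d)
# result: {'d': 10, 'e': 9, 'f': 2}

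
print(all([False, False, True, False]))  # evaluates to False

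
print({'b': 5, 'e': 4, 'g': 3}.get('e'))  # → 4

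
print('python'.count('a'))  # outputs 0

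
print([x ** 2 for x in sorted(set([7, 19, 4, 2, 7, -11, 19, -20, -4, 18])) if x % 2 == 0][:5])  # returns [400, 16, 4, 16, 324]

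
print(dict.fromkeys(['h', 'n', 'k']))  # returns {'h': None, 'n': None, 'k': None}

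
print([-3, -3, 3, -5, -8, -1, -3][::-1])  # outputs [-3, -1, -8, -5, 3, -3, -3]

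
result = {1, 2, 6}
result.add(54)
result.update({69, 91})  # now {1, 2, 6, 54, 69, 91}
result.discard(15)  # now {1, 2, 6, 54, 69, 91}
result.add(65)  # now {1, 2, 6, 54, 65, 69, 91}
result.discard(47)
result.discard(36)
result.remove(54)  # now {1, 2, 6, 65, 69, 91}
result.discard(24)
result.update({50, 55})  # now {1, 2, 6, 50, 55, 65, 69, 91}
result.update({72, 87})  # {1, 2, 6, 50, 55, 65, 69, 72, 87, 91}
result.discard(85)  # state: {1, 2, 6, 50, 55, 65, 69, 72, 87, 91}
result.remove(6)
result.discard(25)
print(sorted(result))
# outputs [1, 2, 50, 55, 65, 69, 72, 87, 91]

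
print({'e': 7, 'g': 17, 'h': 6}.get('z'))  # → None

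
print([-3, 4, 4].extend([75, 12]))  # None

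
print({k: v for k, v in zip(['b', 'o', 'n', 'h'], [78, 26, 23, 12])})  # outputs {'b': 78, 'o': 26, 'n': 23, 'h': 12}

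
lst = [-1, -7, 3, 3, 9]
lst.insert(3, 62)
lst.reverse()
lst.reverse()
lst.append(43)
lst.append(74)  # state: [-1, -7, 3, 62, 3, 9, 43, 74]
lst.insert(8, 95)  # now [-1, -7, 3, 62, 3, 9, 43, 74, 95]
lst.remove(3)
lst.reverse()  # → [95, 74, 43, 9, 3, 62, -7, -1]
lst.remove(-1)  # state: [95, 74, 43, 9, 3, 62, -7]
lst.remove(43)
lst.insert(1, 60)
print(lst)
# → [95, 60, 74, 9, 3, 62, -7]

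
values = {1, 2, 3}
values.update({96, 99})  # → {1, 2, 3, 96, 99}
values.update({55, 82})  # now {1, 2, 3, 55, 82, 96, 99}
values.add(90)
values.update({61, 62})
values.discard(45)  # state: {1, 2, 3, 55, 61, 62, 82, 90, 96, 99}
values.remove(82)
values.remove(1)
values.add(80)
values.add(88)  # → {2, 3, 55, 61, 62, 80, 88, 90, 96, 99}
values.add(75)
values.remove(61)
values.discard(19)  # {2, 3, 55, 62, 75, 80, 88, 90, 96, 99}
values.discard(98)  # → {2, 3, 55, 62, 75, 80, 88, 90, 96, 99}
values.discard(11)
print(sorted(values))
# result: [2, 3, 55, 62, 75, 80, 88, 90, 96, 99]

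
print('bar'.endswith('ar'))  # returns True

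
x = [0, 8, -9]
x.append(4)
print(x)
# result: [0, 8, -9, 4]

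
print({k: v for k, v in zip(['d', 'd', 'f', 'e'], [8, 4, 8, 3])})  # {'d': 4, 'f': 8, 'e': 3}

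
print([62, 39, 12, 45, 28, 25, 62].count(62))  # 2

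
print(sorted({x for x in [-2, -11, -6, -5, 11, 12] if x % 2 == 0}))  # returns [-6, -2, 12]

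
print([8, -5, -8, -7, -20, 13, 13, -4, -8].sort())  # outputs None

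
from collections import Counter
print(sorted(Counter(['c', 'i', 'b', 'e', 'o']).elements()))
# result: ['b', 'c', 'e', 'i', 'o']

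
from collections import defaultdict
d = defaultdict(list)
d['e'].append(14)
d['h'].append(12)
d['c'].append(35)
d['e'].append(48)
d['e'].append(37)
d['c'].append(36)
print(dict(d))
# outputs {'e': [14, 48, 37], 'h': [12], 'c': [35, 36]}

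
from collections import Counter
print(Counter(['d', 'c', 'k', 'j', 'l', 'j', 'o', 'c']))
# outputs Counter({'c': 2, 'j': 2, 'd': 1, 'k': 1, 'l': 1, 'o': 1})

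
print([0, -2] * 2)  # [0, -2, 0, -2]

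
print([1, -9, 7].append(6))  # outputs None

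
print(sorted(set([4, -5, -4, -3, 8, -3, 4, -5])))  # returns [-5, -4, -3, 4, 8]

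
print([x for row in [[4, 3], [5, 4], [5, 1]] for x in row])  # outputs [4, 3, 5, 4, 5, 1]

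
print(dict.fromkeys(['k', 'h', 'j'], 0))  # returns {'k': 0, 'h': 0, 'j': 0}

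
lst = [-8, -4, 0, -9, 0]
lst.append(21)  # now [-8, -4, 0, -9, 0, 21]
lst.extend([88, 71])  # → [-8, -4, 0, -9, 0, 21, 88, 71]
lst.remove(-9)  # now [-8, -4, 0, 0, 21, 88, 71]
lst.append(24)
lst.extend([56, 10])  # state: [-8, -4, 0, 0, 21, 88, 71, 24, 56, 10]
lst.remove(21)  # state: [-8, -4, 0, 0, 88, 71, 24, 56, 10]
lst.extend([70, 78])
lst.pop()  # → 78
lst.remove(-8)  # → [-4, 0, 0, 88, 71, 24, 56, 10, 70]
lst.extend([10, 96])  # [-4, 0, 0, 88, 71, 24, 56, 10, 70, 10, 96]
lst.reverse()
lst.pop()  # -4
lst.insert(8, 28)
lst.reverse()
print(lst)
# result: [0, 0, 28, 88, 71, 24, 56, 10, 70, 10, 96]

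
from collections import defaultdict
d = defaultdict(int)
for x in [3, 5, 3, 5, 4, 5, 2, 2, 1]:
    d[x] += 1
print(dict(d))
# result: {3: 2, 5: 3, 4: 1, 2: 2, 1: 1}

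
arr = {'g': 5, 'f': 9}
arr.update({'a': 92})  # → {'g': 5, 'f': 9, 'a': 92}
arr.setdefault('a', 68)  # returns 92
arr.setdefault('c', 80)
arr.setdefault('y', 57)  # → 57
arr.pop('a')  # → 92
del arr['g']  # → {'f': 9, 'c': 80, 'y': 57}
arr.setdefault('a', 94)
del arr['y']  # {'f': 9, 'c': 80, 'a': 94}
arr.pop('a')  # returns 94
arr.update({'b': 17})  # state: {'f': 9, 'c': 80, 'b': 17}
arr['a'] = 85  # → {'f': 9, 'c': 80, 'b': 17, 'a': 85}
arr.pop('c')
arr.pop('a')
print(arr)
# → {'f': 9, 'b': 17}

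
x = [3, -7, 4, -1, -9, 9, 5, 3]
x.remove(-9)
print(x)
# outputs [3, -7, 4, -1, 9, 5, 3]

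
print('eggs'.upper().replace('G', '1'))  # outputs E11S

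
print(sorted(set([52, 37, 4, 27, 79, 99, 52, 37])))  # [4, 27, 37, 52, 79, 99]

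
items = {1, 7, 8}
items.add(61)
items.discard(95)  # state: {1, 7, 8, 61}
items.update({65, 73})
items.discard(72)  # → {1, 7, 8, 61, 65, 73}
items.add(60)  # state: {1, 7, 8, 60, 61, 65, 73}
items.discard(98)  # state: {1, 7, 8, 60, 61, 65, 73}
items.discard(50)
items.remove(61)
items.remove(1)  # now {7, 8, 60, 65, 73}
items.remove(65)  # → {7, 8, 60, 73}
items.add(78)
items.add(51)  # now {7, 8, 51, 60, 73, 78}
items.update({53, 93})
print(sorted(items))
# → [7, 8, 51, 53, 60, 73, 78, 93]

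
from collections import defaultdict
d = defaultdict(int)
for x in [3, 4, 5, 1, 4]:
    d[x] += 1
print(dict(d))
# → {3: 1, 4: 2, 5: 1, 1: 1}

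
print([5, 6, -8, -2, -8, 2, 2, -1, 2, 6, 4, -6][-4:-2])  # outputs [2, 6]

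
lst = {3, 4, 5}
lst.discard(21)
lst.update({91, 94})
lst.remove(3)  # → {4, 5, 91, 94}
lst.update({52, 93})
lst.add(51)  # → {4, 5, 51, 52, 91, 93, 94}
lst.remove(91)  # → {4, 5, 51, 52, 93, 94}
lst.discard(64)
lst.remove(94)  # {4, 5, 51, 52, 93}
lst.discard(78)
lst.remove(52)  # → {4, 5, 51, 93}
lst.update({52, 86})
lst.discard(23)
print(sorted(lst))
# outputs [4, 5, 51, 52, 86, 93]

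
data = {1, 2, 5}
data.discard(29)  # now {1, 2, 5}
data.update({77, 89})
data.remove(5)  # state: {1, 2, 77, 89}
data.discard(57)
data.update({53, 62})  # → {1, 2, 53, 62, 77, 89}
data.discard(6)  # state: {1, 2, 53, 62, 77, 89}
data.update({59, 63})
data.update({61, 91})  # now {1, 2, 53, 59, 61, 62, 63, 77, 89, 91}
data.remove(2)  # {1, 53, 59, 61, 62, 63, 77, 89, 91}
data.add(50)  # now {1, 50, 53, 59, 61, 62, 63, 77, 89, 91}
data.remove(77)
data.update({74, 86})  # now {1, 50, 53, 59, 61, 62, 63, 74, 86, 89, 91}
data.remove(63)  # {1, 50, 53, 59, 61, 62, 74, 86, 89, 91}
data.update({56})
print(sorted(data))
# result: [1, 50, 53, 56, 59, 61, 62, 74, 86, 89, 91]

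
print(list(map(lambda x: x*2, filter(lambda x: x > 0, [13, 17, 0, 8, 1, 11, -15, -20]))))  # [26, 34, 16, 2, 22]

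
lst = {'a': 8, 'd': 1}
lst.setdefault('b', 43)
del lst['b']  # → {'a': 8, 'd': 1}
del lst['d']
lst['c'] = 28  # {'a': 8, 'c': 28}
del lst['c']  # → {'a': 8}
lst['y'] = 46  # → {'a': 8, 'y': 46}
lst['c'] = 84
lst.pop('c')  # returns 84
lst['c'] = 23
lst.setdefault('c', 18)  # 23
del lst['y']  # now {'a': 8, 'c': 23}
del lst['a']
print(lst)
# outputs {'c': 23}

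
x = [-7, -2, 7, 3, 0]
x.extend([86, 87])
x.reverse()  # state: [87, 86, 0, 3, 7, -2, -7]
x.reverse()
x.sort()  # [-7, -2, 0, 3, 7, 86, 87]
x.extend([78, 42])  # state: [-7, -2, 0, 3, 7, 86, 87, 78, 42]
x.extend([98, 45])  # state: [-7, -2, 0, 3, 7, 86, 87, 78, 42, 98, 45]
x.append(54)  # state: [-7, -2, 0, 3, 7, 86, 87, 78, 42, 98, 45, 54]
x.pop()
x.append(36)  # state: [-7, -2, 0, 3, 7, 86, 87, 78, 42, 98, 45, 36]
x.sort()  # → [-7, -2, 0, 3, 7, 36, 42, 45, 78, 86, 87, 98]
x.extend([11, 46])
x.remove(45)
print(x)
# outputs [-7, -2, 0, 3, 7, 36, 42, 78, 86, 87, 98, 11, 46]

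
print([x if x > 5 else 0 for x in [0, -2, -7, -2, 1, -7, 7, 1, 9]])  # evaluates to [0, 0, 0, 0, 0, 0, 7, 0, 9]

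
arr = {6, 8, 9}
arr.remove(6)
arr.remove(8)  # {9}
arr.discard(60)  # {9}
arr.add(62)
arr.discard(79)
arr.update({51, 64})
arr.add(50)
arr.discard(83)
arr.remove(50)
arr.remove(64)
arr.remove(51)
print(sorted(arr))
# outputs [9, 62]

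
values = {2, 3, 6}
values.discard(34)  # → {2, 3, 6}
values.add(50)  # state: {2, 3, 6, 50}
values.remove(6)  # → {2, 3, 50}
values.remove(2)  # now {3, 50}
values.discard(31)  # {3, 50}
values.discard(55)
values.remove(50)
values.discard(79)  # {3}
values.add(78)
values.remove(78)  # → {3}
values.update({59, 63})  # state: {3, 59, 63}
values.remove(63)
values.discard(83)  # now {3, 59}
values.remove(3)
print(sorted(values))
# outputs [59]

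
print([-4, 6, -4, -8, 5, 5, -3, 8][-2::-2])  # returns [-3, 5, -4, -4]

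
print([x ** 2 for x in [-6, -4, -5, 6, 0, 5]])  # [36, 16, 25, 36, 0, 25]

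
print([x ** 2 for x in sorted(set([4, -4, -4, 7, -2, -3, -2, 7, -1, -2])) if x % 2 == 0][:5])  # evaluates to [16, 4, 16]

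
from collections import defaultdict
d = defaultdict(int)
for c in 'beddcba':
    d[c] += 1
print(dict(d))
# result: {'b': 2, 'e': 1, 'd': 2, 'c': 1, 'a': 1}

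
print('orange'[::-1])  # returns egnaro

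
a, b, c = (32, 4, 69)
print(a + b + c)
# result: 105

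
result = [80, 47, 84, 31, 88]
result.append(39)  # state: [80, 47, 84, 31, 88, 39]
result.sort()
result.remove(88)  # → [31, 39, 47, 80, 84]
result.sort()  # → [31, 39, 47, 80, 84]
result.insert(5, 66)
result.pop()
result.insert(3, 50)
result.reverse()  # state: [84, 80, 50, 47, 39, 31]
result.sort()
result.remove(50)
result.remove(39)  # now [31, 47, 80, 84]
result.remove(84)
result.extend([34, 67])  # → [31, 47, 80, 34, 67]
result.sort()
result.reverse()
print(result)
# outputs [80, 67, 47, 34, 31]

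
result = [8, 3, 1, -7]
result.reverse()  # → [-7, 1, 3, 8]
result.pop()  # 8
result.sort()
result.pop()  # 3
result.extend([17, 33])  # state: [-7, 1, 17, 33]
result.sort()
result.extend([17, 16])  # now [-7, 1, 17, 33, 17, 16]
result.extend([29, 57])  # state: [-7, 1, 17, 33, 17, 16, 29, 57]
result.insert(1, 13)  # [-7, 13, 1, 17, 33, 17, 16, 29, 57]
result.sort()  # [-7, 1, 13, 16, 17, 17, 29, 33, 57]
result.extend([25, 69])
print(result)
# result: [-7, 1, 13, 16, 17, 17, 29, 33, 57, 25, 69]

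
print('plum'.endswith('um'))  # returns True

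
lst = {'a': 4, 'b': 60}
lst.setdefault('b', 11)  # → 60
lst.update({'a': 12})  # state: {'a': 12, 'b': 60}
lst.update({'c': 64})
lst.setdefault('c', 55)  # 64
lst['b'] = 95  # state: {'a': 12, 'b': 95, 'c': 64}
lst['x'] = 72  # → {'a': 12, 'b': 95, 'c': 64, 'x': 72}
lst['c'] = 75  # {'a': 12, 'b': 95, 'c': 75, 'x': 72}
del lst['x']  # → {'a': 12, 'b': 95, 'c': 75}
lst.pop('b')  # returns 95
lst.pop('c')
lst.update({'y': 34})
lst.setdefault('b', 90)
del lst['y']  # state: {'a': 12, 'b': 90}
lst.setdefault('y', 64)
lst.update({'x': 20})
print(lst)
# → {'a': 12, 'b': 90, 'y': 64, 'x': 20}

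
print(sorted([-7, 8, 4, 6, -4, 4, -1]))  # [-7, -4, -1, 4, 4, 6, 8]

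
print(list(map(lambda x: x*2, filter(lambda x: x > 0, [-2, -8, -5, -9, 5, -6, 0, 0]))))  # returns [10]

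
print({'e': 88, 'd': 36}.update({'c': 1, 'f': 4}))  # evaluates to None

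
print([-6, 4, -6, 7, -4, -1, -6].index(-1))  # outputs 5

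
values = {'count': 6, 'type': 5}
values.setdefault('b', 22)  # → 22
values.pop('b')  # 22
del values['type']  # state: {'count': 6}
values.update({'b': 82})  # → {'count': 6, 'b': 82}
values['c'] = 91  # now {'count': 6, 'b': 82, 'c': 91}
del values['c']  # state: {'count': 6, 'b': 82}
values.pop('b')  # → 82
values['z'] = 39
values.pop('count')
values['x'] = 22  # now {'z': 39, 'x': 22}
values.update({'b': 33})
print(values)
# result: {'z': 39, 'x': 22, 'b': 33}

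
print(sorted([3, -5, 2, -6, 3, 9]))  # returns [-6, -5, 2, 3, 3, 9]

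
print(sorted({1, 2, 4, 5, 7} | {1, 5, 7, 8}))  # [1, 2, 4, 5, 7, 8]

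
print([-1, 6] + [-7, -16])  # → [-1, 6, -7, -16]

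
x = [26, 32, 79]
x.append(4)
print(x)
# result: [26, 32, 79, 4]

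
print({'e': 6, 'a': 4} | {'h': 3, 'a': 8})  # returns {'e': 6, 'a': 8, 'h': 3}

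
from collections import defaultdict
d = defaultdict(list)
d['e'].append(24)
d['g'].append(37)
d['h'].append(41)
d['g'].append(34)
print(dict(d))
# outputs {'e': [24], 'g': [37, 34], 'h': [41]}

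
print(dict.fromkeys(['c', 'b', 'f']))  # {'c': None, 'b': None, 'f': None}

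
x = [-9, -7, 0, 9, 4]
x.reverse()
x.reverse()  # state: [-9, -7, 0, 9, 4]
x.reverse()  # [4, 9, 0, -7, -9]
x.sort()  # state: [-9, -7, 0, 4, 9]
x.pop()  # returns 9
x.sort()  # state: [-9, -7, 0, 4]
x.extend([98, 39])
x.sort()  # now [-9, -7, 0, 4, 39, 98]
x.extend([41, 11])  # [-9, -7, 0, 4, 39, 98, 41, 11]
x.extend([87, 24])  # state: [-9, -7, 0, 4, 39, 98, 41, 11, 87, 24]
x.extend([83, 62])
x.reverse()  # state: [62, 83, 24, 87, 11, 41, 98, 39, 4, 0, -7, -9]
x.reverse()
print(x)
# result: [-9, -7, 0, 4, 39, 98, 41, 11, 87, 24, 83, 62]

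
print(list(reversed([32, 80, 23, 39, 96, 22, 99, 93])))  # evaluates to [93, 99, 22, 96, 39, 23, 80, 32]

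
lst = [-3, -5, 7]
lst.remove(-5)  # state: [-3, 7]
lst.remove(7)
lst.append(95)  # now [-3, 95]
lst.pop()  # 95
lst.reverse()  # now [-3]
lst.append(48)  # [-3, 48]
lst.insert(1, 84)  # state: [-3, 84, 48]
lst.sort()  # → [-3, 48, 84]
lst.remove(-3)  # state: [48, 84]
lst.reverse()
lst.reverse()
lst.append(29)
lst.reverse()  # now [29, 84, 48]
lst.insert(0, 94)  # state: [94, 29, 84, 48]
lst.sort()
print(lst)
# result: [29, 48, 84, 94]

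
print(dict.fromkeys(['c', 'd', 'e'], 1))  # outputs {'c': 1, 'd': 1, 'e': 1}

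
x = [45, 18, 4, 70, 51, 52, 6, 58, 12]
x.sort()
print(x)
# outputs [4, 6, 12, 18, 45, 51, 52, 58, 70]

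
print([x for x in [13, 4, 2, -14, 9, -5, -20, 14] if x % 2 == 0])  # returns [4, 2, -14, -20, 14]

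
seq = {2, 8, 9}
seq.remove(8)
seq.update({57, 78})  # {2, 9, 57, 78}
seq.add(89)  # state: {2, 9, 57, 78, 89}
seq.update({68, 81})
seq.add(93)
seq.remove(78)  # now {2, 9, 57, 68, 81, 89, 93}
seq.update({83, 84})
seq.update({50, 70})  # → {2, 9, 50, 57, 68, 70, 81, 83, 84, 89, 93}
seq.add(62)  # {2, 9, 50, 57, 62, 68, 70, 81, 83, 84, 89, 93}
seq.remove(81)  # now {2, 9, 50, 57, 62, 68, 70, 83, 84, 89, 93}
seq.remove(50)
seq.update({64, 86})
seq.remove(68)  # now {2, 9, 57, 62, 64, 70, 83, 84, 86, 89, 93}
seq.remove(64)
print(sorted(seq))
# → [2, 9, 57, 62, 70, 83, 84, 86, 89, 93]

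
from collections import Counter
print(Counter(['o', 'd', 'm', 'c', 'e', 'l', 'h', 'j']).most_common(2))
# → [('o', 1), ('d', 1)]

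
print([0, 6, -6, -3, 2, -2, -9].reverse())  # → None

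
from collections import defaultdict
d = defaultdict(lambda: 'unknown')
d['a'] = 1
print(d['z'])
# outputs unknown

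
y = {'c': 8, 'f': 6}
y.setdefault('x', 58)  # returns 58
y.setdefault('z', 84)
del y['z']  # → {'c': 8, 'f': 6, 'x': 58}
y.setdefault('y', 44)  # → 44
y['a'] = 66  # {'c': 8, 'f': 6, 'x': 58, 'y': 44, 'a': 66}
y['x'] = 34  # {'c': 8, 'f': 6, 'x': 34, 'y': 44, 'a': 66}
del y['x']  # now {'c': 8, 'f': 6, 'y': 44, 'a': 66}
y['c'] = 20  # {'c': 20, 'f': 6, 'y': 44, 'a': 66}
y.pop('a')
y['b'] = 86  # {'c': 20, 'f': 6, 'y': 44, 'b': 86}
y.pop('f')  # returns 6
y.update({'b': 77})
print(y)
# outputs {'c': 20, 'y': 44, 'b': 77}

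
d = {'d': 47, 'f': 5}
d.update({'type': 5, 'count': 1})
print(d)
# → {'d': 47, 'f': 5, 'type': 5, 'count': 1}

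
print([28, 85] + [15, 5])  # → [28, 85, 15, 5]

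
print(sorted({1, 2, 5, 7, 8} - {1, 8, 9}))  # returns [2, 5, 7]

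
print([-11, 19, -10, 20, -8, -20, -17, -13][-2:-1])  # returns [-17]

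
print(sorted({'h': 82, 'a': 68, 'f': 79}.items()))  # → [('a', 68), ('f', 79), ('h', 82)]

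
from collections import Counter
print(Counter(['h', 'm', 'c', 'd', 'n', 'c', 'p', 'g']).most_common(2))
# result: [('c', 2), ('h', 1)]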